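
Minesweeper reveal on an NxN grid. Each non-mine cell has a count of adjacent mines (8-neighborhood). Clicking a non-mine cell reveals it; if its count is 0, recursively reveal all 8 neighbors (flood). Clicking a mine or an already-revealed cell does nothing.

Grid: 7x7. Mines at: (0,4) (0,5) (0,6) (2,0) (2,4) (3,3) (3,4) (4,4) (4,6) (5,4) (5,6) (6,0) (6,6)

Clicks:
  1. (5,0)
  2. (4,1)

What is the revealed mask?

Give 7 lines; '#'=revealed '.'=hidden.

Click 1 (5,0) count=1: revealed 1 new [(5,0)] -> total=1
Click 2 (4,1) count=0: revealed 13 new [(3,0) (3,1) (3,2) (4,0) (4,1) (4,2) (4,3) (5,1) (5,2) (5,3) (6,1) (6,2) (6,3)] -> total=14

Answer: .......
.......
.......
###....
####...
####...
.###...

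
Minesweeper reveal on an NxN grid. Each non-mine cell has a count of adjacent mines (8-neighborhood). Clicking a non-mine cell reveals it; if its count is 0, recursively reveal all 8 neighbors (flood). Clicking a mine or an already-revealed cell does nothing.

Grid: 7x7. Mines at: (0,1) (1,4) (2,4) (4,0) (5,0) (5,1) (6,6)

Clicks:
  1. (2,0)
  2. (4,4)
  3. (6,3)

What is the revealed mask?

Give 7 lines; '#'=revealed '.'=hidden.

Click 1 (2,0) count=0: revealed 36 new [(0,5) (0,6) (1,0) (1,1) (1,2) (1,3) (1,5) (1,6) (2,0) (2,1) (2,2) (2,3) (2,5) (2,6) (3,0) (3,1) (3,2) (3,3) (3,4) (3,5) (3,6) (4,1) (4,2) (4,3) (4,4) (4,5) (4,6) (5,2) (5,3) (5,4) (5,5) (5,6) (6,2) (6,3) (6,4) (6,5)] -> total=36
Click 2 (4,4) count=0: revealed 0 new [(none)] -> total=36
Click 3 (6,3) count=0: revealed 0 new [(none)] -> total=36

Answer: .....##
####.##
####.##
#######
.######
..#####
..####.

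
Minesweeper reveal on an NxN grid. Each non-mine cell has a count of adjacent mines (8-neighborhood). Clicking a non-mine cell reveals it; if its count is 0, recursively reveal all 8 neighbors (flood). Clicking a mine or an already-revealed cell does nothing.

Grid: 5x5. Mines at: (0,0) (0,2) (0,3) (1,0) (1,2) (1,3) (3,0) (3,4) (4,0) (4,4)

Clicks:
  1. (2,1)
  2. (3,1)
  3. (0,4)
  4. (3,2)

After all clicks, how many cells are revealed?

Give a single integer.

Answer: 10

Derivation:
Click 1 (2,1) count=3: revealed 1 new [(2,1)] -> total=1
Click 2 (3,1) count=2: revealed 1 new [(3,1)] -> total=2
Click 3 (0,4) count=2: revealed 1 new [(0,4)] -> total=3
Click 4 (3,2) count=0: revealed 7 new [(2,2) (2,3) (3,2) (3,3) (4,1) (4,2) (4,3)] -> total=10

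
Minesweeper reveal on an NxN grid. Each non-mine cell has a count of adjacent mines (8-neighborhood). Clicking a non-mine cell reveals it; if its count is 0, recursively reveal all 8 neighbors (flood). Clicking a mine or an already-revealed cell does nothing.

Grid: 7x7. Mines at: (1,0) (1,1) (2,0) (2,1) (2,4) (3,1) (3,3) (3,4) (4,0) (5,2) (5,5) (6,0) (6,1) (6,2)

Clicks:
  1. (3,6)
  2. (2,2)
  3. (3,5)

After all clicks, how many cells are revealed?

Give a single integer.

Click 1 (3,6) count=0: revealed 16 new [(0,2) (0,3) (0,4) (0,5) (0,6) (1,2) (1,3) (1,4) (1,5) (1,6) (2,5) (2,6) (3,5) (3,6) (4,5) (4,6)] -> total=16
Click 2 (2,2) count=4: revealed 1 new [(2,2)] -> total=17
Click 3 (3,5) count=2: revealed 0 new [(none)] -> total=17

Answer: 17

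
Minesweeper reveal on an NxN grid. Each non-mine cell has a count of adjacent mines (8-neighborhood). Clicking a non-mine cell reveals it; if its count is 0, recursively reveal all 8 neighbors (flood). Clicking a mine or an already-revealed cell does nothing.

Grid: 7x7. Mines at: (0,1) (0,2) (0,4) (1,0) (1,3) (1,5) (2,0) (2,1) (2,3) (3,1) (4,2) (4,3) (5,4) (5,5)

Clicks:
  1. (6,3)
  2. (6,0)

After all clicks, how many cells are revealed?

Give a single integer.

Click 1 (6,3) count=1: revealed 1 new [(6,3)] -> total=1
Click 2 (6,0) count=0: revealed 9 new [(4,0) (4,1) (5,0) (5,1) (5,2) (5,3) (6,0) (6,1) (6,2)] -> total=10

Answer: 10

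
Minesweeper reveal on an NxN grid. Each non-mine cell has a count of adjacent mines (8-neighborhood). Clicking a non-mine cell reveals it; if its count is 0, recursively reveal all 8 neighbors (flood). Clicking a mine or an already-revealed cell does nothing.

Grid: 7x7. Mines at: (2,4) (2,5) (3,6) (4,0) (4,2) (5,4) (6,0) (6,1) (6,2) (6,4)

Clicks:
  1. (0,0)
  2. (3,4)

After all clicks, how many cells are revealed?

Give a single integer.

Click 1 (0,0) count=0: revealed 22 new [(0,0) (0,1) (0,2) (0,3) (0,4) (0,5) (0,6) (1,0) (1,1) (1,2) (1,3) (1,4) (1,5) (1,6) (2,0) (2,1) (2,2) (2,3) (3,0) (3,1) (3,2) (3,3)] -> total=22
Click 2 (3,4) count=2: revealed 1 new [(3,4)] -> total=23

Answer: 23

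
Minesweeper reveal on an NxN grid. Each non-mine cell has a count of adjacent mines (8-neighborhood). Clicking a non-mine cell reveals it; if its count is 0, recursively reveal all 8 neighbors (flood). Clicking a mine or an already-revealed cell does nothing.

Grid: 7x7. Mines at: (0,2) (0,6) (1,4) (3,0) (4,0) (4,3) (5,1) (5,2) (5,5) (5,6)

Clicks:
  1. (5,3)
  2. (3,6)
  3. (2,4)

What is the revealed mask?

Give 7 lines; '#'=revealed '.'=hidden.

Answer: .......
.....##
....###
....###
....###
...#...
.......

Derivation:
Click 1 (5,3) count=2: revealed 1 new [(5,3)] -> total=1
Click 2 (3,6) count=0: revealed 11 new [(1,5) (1,6) (2,4) (2,5) (2,6) (3,4) (3,5) (3,6) (4,4) (4,5) (4,6)] -> total=12
Click 3 (2,4) count=1: revealed 0 new [(none)] -> total=12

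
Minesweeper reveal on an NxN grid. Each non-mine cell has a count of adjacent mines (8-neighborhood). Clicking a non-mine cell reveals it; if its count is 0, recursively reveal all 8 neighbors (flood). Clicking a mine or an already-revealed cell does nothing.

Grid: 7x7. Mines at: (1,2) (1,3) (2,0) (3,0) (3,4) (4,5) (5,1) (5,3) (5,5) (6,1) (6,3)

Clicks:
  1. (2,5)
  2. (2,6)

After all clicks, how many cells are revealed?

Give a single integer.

Answer: 11

Derivation:
Click 1 (2,5) count=1: revealed 1 new [(2,5)] -> total=1
Click 2 (2,6) count=0: revealed 10 new [(0,4) (0,5) (0,6) (1,4) (1,5) (1,6) (2,4) (2,6) (3,5) (3,6)] -> total=11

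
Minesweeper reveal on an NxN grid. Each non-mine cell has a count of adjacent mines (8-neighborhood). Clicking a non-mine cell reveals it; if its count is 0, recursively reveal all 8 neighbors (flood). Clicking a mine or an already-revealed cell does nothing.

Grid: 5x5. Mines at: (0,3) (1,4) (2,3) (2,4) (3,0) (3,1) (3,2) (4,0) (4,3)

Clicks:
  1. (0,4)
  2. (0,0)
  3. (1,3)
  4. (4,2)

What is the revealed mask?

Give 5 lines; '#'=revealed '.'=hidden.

Answer: ###.#
####.
###..
.....
..#..

Derivation:
Click 1 (0,4) count=2: revealed 1 new [(0,4)] -> total=1
Click 2 (0,0) count=0: revealed 9 new [(0,0) (0,1) (0,2) (1,0) (1,1) (1,2) (2,0) (2,1) (2,2)] -> total=10
Click 3 (1,3) count=4: revealed 1 new [(1,3)] -> total=11
Click 4 (4,2) count=3: revealed 1 new [(4,2)] -> total=12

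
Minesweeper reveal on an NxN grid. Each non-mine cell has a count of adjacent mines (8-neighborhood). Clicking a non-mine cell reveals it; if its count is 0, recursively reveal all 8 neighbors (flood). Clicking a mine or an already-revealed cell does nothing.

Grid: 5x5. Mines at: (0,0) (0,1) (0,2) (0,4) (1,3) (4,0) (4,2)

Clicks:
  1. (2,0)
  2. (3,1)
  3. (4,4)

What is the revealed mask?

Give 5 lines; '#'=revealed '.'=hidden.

Click 1 (2,0) count=0: revealed 9 new [(1,0) (1,1) (1,2) (2,0) (2,1) (2,2) (3,0) (3,1) (3,2)] -> total=9
Click 2 (3,1) count=2: revealed 0 new [(none)] -> total=9
Click 3 (4,4) count=0: revealed 6 new [(2,3) (2,4) (3,3) (3,4) (4,3) (4,4)] -> total=15

Answer: .....
###..
#####
#####
...##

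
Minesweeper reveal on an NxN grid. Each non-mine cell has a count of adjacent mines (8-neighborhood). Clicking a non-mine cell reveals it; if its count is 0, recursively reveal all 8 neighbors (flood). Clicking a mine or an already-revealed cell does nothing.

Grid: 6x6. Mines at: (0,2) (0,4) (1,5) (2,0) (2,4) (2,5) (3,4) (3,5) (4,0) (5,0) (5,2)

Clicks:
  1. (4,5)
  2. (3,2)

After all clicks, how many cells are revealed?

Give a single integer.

Click 1 (4,5) count=2: revealed 1 new [(4,5)] -> total=1
Click 2 (3,2) count=0: revealed 12 new [(1,1) (1,2) (1,3) (2,1) (2,2) (2,3) (3,1) (3,2) (3,3) (4,1) (4,2) (4,3)] -> total=13

Answer: 13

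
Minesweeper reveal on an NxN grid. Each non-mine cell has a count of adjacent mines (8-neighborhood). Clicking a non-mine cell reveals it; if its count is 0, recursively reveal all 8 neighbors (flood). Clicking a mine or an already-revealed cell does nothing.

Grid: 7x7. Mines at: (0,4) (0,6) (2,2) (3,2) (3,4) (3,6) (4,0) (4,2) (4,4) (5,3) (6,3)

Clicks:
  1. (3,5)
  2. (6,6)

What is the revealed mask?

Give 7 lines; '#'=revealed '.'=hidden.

Click 1 (3,5) count=3: revealed 1 new [(3,5)] -> total=1
Click 2 (6,6) count=0: revealed 8 new [(4,5) (4,6) (5,4) (5,5) (5,6) (6,4) (6,5) (6,6)] -> total=9

Answer: .......
.......
.......
.....#.
.....##
....###
....###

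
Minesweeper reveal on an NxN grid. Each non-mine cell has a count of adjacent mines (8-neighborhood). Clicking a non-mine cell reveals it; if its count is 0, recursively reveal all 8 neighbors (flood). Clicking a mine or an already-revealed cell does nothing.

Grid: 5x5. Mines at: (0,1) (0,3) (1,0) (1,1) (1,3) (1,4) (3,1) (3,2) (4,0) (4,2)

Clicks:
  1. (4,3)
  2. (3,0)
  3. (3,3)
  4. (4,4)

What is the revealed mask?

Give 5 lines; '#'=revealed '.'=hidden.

Answer: .....
.....
...##
#..##
...##

Derivation:
Click 1 (4,3) count=2: revealed 1 new [(4,3)] -> total=1
Click 2 (3,0) count=2: revealed 1 new [(3,0)] -> total=2
Click 3 (3,3) count=2: revealed 1 new [(3,3)] -> total=3
Click 4 (4,4) count=0: revealed 4 new [(2,3) (2,4) (3,4) (4,4)] -> total=7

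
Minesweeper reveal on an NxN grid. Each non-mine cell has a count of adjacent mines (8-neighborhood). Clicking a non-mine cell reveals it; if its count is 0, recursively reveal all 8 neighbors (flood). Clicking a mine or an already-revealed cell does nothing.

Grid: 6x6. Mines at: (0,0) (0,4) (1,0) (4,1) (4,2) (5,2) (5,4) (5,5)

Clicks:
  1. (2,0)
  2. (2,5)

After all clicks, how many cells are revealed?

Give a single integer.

Click 1 (2,0) count=1: revealed 1 new [(2,0)] -> total=1
Click 2 (2,5) count=0: revealed 21 new [(0,1) (0,2) (0,3) (1,1) (1,2) (1,3) (1,4) (1,5) (2,1) (2,2) (2,3) (2,4) (2,5) (3,1) (3,2) (3,3) (3,4) (3,5) (4,3) (4,4) (4,5)] -> total=22

Answer: 22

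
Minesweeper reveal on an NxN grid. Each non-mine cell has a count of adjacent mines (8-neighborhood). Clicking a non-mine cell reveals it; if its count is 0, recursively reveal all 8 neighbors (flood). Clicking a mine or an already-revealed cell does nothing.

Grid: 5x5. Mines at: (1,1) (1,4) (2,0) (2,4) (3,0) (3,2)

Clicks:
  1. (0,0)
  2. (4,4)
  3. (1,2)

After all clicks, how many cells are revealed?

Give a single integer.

Click 1 (0,0) count=1: revealed 1 new [(0,0)] -> total=1
Click 2 (4,4) count=0: revealed 4 new [(3,3) (3,4) (4,3) (4,4)] -> total=5
Click 3 (1,2) count=1: revealed 1 new [(1,2)] -> total=6

Answer: 6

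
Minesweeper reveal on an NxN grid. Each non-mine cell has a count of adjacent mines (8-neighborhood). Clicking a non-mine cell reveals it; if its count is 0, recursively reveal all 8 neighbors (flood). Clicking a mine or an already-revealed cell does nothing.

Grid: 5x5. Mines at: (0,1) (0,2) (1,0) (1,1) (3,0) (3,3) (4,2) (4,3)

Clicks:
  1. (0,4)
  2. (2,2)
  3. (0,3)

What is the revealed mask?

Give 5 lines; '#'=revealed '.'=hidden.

Click 1 (0,4) count=0: revealed 6 new [(0,3) (0,4) (1,3) (1,4) (2,3) (2,4)] -> total=6
Click 2 (2,2) count=2: revealed 1 new [(2,2)] -> total=7
Click 3 (0,3) count=1: revealed 0 new [(none)] -> total=7

Answer: ...##
...##
..###
.....
.....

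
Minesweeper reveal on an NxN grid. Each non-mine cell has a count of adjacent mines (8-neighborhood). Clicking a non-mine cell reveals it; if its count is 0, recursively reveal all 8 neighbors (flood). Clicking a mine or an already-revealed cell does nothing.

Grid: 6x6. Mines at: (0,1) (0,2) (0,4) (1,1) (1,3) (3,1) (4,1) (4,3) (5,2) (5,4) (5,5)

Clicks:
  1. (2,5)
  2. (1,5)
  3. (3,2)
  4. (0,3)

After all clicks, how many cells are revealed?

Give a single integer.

Click 1 (2,5) count=0: revealed 8 new [(1,4) (1,5) (2,4) (2,5) (3,4) (3,5) (4,4) (4,5)] -> total=8
Click 2 (1,5) count=1: revealed 0 new [(none)] -> total=8
Click 3 (3,2) count=3: revealed 1 new [(3,2)] -> total=9
Click 4 (0,3) count=3: revealed 1 new [(0,3)] -> total=10

Answer: 10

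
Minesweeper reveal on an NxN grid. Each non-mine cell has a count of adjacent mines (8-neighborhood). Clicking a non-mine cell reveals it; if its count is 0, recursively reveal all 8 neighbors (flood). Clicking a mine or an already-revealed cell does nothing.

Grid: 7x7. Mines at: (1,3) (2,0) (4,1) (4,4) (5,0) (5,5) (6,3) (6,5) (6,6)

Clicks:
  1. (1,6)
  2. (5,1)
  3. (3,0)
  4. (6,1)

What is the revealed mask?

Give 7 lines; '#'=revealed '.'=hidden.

Click 1 (1,6) count=0: revealed 14 new [(0,4) (0,5) (0,6) (1,4) (1,5) (1,6) (2,4) (2,5) (2,6) (3,4) (3,5) (3,6) (4,5) (4,6)] -> total=14
Click 2 (5,1) count=2: revealed 1 new [(5,1)] -> total=15
Click 3 (3,0) count=2: revealed 1 new [(3,0)] -> total=16
Click 4 (6,1) count=1: revealed 1 new [(6,1)] -> total=17

Answer: ....###
....###
....###
#...###
.....##
.#.....
.#.....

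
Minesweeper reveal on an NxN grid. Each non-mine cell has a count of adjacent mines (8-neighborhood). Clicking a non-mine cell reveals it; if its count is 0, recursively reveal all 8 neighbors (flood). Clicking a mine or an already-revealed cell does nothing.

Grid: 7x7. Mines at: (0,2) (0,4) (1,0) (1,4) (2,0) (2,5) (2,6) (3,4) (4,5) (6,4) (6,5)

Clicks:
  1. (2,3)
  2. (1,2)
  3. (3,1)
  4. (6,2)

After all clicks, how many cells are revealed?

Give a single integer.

Click 1 (2,3) count=2: revealed 1 new [(2,3)] -> total=1
Click 2 (1,2) count=1: revealed 1 new [(1,2)] -> total=2
Click 3 (3,1) count=1: revealed 1 new [(3,1)] -> total=3
Click 4 (6,2) count=0: revealed 19 new [(1,1) (1,3) (2,1) (2,2) (3,0) (3,2) (3,3) (4,0) (4,1) (4,2) (4,3) (5,0) (5,1) (5,2) (5,3) (6,0) (6,1) (6,2) (6,3)] -> total=22

Answer: 22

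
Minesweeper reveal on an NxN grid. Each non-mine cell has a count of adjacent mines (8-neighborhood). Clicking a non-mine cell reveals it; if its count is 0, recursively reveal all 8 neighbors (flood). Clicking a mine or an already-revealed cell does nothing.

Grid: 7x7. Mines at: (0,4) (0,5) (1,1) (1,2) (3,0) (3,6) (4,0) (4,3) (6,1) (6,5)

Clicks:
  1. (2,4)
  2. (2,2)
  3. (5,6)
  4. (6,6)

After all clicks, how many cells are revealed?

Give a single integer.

Answer: 12

Derivation:
Click 1 (2,4) count=0: revealed 9 new [(1,3) (1,4) (1,5) (2,3) (2,4) (2,5) (3,3) (3,4) (3,5)] -> total=9
Click 2 (2,2) count=2: revealed 1 new [(2,2)] -> total=10
Click 3 (5,6) count=1: revealed 1 new [(5,6)] -> total=11
Click 4 (6,6) count=1: revealed 1 new [(6,6)] -> total=12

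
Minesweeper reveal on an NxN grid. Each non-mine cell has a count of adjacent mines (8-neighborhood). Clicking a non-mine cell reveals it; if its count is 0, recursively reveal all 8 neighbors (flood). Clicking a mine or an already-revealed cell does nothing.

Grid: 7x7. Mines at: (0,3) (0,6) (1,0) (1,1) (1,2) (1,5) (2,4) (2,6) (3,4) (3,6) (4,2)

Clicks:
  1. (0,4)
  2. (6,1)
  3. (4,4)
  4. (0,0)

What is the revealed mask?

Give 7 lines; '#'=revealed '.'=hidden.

Answer: #...#..
.......
##.....
##.....
##.####
#######
#######

Derivation:
Click 1 (0,4) count=2: revealed 1 new [(0,4)] -> total=1
Click 2 (6,1) count=0: revealed 24 new [(2,0) (2,1) (3,0) (3,1) (4,0) (4,1) (4,3) (4,4) (4,5) (4,6) (5,0) (5,1) (5,2) (5,3) (5,4) (5,5) (5,6) (6,0) (6,1) (6,2) (6,3) (6,4) (6,5) (6,6)] -> total=25
Click 3 (4,4) count=1: revealed 0 new [(none)] -> total=25
Click 4 (0,0) count=2: revealed 1 new [(0,0)] -> total=26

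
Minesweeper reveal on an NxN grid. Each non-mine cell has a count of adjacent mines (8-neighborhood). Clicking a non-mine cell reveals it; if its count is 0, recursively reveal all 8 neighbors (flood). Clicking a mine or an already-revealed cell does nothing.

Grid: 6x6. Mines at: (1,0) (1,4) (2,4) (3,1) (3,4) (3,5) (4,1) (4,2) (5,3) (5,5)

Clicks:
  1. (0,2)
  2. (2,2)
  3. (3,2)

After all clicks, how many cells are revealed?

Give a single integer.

Click 1 (0,2) count=0: revealed 9 new [(0,1) (0,2) (0,3) (1,1) (1,2) (1,3) (2,1) (2,2) (2,3)] -> total=9
Click 2 (2,2) count=1: revealed 0 new [(none)] -> total=9
Click 3 (3,2) count=3: revealed 1 new [(3,2)] -> total=10

Answer: 10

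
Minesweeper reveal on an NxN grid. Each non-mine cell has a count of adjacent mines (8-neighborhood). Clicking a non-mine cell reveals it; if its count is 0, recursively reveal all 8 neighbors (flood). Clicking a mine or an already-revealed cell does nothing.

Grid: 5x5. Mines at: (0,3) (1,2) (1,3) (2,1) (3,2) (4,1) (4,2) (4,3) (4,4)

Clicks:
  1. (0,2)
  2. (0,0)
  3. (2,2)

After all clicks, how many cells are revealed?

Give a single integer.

Click 1 (0,2) count=3: revealed 1 new [(0,2)] -> total=1
Click 2 (0,0) count=0: revealed 4 new [(0,0) (0,1) (1,0) (1,1)] -> total=5
Click 3 (2,2) count=4: revealed 1 new [(2,2)] -> total=6

Answer: 6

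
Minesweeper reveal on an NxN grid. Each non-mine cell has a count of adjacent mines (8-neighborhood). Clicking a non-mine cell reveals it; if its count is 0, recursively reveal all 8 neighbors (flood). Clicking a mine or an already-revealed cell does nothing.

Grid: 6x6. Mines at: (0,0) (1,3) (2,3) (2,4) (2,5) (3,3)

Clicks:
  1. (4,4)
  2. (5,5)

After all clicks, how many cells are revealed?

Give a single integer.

Click 1 (4,4) count=1: revealed 1 new [(4,4)] -> total=1
Click 2 (5,5) count=0: revealed 22 new [(1,0) (1,1) (1,2) (2,0) (2,1) (2,2) (3,0) (3,1) (3,2) (3,4) (3,5) (4,0) (4,1) (4,2) (4,3) (4,5) (5,0) (5,1) (5,2) (5,3) (5,4) (5,5)] -> total=23

Answer: 23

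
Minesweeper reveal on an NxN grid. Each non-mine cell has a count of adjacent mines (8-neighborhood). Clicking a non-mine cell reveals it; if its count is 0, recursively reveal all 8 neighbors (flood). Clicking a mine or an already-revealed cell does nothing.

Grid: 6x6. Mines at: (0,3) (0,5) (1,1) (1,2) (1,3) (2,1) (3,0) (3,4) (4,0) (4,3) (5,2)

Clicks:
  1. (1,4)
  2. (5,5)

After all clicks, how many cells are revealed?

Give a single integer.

Click 1 (1,4) count=3: revealed 1 new [(1,4)] -> total=1
Click 2 (5,5) count=0: revealed 4 new [(4,4) (4,5) (5,4) (5,5)] -> total=5

Answer: 5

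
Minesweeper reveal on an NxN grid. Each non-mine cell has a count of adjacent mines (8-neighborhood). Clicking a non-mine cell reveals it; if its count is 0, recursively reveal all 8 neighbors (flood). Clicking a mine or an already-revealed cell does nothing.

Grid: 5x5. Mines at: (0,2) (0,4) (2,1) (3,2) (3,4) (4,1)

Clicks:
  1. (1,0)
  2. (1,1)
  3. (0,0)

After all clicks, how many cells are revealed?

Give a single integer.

Answer: 4

Derivation:
Click 1 (1,0) count=1: revealed 1 new [(1,0)] -> total=1
Click 2 (1,1) count=2: revealed 1 new [(1,1)] -> total=2
Click 3 (0,0) count=0: revealed 2 new [(0,0) (0,1)] -> total=4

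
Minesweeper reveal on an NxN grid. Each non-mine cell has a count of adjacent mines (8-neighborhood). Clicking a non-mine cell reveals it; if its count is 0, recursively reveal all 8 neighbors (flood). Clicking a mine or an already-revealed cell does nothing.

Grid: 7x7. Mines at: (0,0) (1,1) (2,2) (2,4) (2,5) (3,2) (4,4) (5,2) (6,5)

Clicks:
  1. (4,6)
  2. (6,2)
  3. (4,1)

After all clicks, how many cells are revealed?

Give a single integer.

Answer: 8

Derivation:
Click 1 (4,6) count=0: revealed 6 new [(3,5) (3,6) (4,5) (4,6) (5,5) (5,6)] -> total=6
Click 2 (6,2) count=1: revealed 1 new [(6,2)] -> total=7
Click 3 (4,1) count=2: revealed 1 new [(4,1)] -> total=8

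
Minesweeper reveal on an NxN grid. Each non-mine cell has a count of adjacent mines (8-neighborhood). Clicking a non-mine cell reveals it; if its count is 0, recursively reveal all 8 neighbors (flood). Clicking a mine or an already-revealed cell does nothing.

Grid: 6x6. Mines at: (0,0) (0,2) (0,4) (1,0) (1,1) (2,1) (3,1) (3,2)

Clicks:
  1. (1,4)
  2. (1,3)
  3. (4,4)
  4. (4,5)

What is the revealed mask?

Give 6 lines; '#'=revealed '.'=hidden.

Click 1 (1,4) count=1: revealed 1 new [(1,4)] -> total=1
Click 2 (1,3) count=2: revealed 1 new [(1,3)] -> total=2
Click 3 (4,4) count=0: revealed 19 new [(1,5) (2,3) (2,4) (2,5) (3,3) (3,4) (3,5) (4,0) (4,1) (4,2) (4,3) (4,4) (4,5) (5,0) (5,1) (5,2) (5,3) (5,4) (5,5)] -> total=21
Click 4 (4,5) count=0: revealed 0 new [(none)] -> total=21

Answer: ......
...###
...###
...###
######
######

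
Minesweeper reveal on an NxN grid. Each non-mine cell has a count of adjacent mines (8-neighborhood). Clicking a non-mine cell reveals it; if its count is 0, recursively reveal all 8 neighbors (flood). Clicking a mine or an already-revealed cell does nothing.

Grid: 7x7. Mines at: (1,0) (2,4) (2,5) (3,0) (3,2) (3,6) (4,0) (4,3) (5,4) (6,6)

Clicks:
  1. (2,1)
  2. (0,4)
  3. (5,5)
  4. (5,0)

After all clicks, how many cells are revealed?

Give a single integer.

Click 1 (2,1) count=3: revealed 1 new [(2,1)] -> total=1
Click 2 (0,4) count=0: revealed 14 new [(0,1) (0,2) (0,3) (0,4) (0,5) (0,6) (1,1) (1,2) (1,3) (1,4) (1,5) (1,6) (2,2) (2,3)] -> total=15
Click 3 (5,5) count=2: revealed 1 new [(5,5)] -> total=16
Click 4 (5,0) count=1: revealed 1 new [(5,0)] -> total=17

Answer: 17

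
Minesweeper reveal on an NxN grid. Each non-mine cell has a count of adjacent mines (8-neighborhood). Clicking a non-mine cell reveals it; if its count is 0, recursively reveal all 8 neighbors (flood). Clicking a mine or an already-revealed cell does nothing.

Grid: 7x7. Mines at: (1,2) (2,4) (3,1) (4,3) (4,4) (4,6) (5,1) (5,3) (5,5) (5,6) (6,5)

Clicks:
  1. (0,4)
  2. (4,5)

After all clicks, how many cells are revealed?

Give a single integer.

Answer: 13

Derivation:
Click 1 (0,4) count=0: revealed 12 new [(0,3) (0,4) (0,5) (0,6) (1,3) (1,4) (1,5) (1,6) (2,5) (2,6) (3,5) (3,6)] -> total=12
Click 2 (4,5) count=4: revealed 1 new [(4,5)] -> total=13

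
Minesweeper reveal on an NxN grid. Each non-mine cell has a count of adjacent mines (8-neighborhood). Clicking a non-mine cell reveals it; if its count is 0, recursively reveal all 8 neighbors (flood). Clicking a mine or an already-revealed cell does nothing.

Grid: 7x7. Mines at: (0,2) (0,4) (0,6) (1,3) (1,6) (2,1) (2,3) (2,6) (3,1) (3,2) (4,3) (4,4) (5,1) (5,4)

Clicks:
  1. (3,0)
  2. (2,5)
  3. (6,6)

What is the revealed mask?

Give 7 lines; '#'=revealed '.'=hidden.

Answer: .......
.......
.....#.
#....##
.....##
.....##
.....##

Derivation:
Click 1 (3,0) count=2: revealed 1 new [(3,0)] -> total=1
Click 2 (2,5) count=2: revealed 1 new [(2,5)] -> total=2
Click 3 (6,6) count=0: revealed 8 new [(3,5) (3,6) (4,5) (4,6) (5,5) (5,6) (6,5) (6,6)] -> total=10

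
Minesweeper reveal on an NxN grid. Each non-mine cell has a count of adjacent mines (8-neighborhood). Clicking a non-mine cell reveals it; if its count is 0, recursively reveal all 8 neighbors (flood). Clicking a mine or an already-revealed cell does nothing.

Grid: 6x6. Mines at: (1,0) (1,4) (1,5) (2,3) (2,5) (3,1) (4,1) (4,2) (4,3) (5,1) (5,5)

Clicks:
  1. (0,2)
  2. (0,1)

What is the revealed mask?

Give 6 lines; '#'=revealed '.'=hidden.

Click 1 (0,2) count=0: revealed 6 new [(0,1) (0,2) (0,3) (1,1) (1,2) (1,3)] -> total=6
Click 2 (0,1) count=1: revealed 0 new [(none)] -> total=6

Answer: .###..
.###..
......
......
......
......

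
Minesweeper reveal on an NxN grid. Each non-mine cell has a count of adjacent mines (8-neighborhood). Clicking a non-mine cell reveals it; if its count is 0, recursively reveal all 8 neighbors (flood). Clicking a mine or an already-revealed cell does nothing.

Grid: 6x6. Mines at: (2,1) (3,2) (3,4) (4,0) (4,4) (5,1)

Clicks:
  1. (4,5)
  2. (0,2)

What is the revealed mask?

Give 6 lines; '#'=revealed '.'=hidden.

Answer: ######
######
..####
......
.....#
......

Derivation:
Click 1 (4,5) count=2: revealed 1 new [(4,5)] -> total=1
Click 2 (0,2) count=0: revealed 16 new [(0,0) (0,1) (0,2) (0,3) (0,4) (0,5) (1,0) (1,1) (1,2) (1,3) (1,4) (1,5) (2,2) (2,3) (2,4) (2,5)] -> total=17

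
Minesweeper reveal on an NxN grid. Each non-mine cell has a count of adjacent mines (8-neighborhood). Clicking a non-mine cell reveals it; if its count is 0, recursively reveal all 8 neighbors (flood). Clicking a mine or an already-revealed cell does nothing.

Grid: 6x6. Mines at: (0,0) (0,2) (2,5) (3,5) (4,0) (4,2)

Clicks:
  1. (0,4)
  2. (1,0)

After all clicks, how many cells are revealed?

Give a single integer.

Click 1 (0,4) count=0: revealed 6 new [(0,3) (0,4) (0,5) (1,3) (1,4) (1,5)] -> total=6
Click 2 (1,0) count=1: revealed 1 new [(1,0)] -> total=7

Answer: 7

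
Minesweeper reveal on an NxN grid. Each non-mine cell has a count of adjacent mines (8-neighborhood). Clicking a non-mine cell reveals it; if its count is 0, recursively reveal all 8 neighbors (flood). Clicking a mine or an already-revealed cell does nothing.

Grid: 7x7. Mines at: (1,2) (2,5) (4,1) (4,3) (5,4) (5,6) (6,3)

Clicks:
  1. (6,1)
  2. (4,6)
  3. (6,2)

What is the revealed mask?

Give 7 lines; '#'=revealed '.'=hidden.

Click 1 (6,1) count=0: revealed 6 new [(5,0) (5,1) (5,2) (6,0) (6,1) (6,2)] -> total=6
Click 2 (4,6) count=1: revealed 1 new [(4,6)] -> total=7
Click 3 (6,2) count=1: revealed 0 new [(none)] -> total=7

Answer: .......
.......
.......
.......
......#
###....
###....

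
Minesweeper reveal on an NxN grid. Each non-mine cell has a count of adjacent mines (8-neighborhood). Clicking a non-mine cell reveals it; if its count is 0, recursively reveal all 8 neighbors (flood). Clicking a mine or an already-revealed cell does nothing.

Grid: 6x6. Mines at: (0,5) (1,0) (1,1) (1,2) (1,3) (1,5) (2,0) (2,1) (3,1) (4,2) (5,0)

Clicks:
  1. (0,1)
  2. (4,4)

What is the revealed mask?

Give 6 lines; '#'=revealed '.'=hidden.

Click 1 (0,1) count=3: revealed 1 new [(0,1)] -> total=1
Click 2 (4,4) count=0: revealed 12 new [(2,3) (2,4) (2,5) (3,3) (3,4) (3,5) (4,3) (4,4) (4,5) (5,3) (5,4) (5,5)] -> total=13

Answer: .#....
......
...###
...###
...###
...###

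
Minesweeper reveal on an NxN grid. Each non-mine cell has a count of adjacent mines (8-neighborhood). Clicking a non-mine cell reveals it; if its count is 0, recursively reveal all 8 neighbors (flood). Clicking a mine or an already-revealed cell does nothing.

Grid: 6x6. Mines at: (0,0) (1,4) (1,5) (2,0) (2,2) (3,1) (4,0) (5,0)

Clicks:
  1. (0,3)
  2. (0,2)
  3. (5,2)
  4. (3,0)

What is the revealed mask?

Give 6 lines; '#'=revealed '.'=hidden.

Answer: .###..
.###..
...###
#.####
.#####
.#####

Derivation:
Click 1 (0,3) count=1: revealed 1 new [(0,3)] -> total=1
Click 2 (0,2) count=0: revealed 5 new [(0,1) (0,2) (1,1) (1,2) (1,3)] -> total=6
Click 3 (5,2) count=0: revealed 17 new [(2,3) (2,4) (2,5) (3,2) (3,3) (3,4) (3,5) (4,1) (4,2) (4,3) (4,4) (4,5) (5,1) (5,2) (5,3) (5,4) (5,5)] -> total=23
Click 4 (3,0) count=3: revealed 1 new [(3,0)] -> total=24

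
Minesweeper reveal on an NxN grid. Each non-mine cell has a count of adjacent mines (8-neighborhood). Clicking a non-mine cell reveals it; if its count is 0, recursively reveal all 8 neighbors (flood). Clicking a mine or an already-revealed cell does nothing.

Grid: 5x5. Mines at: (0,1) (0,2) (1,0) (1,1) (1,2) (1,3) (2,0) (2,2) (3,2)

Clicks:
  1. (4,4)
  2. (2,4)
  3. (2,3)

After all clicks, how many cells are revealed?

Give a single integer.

Answer: 6

Derivation:
Click 1 (4,4) count=0: revealed 6 new [(2,3) (2,4) (3,3) (3,4) (4,3) (4,4)] -> total=6
Click 2 (2,4) count=1: revealed 0 new [(none)] -> total=6
Click 3 (2,3) count=4: revealed 0 new [(none)] -> total=6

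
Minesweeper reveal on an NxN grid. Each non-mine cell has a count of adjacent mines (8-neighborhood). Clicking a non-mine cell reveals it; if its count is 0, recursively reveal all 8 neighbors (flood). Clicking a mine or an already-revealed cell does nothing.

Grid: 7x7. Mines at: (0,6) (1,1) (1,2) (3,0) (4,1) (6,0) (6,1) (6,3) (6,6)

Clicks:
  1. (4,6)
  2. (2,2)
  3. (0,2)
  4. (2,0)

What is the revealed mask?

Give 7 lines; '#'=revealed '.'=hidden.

Click 1 (4,6) count=0: revealed 27 new [(0,3) (0,4) (0,5) (1,3) (1,4) (1,5) (1,6) (2,2) (2,3) (2,4) (2,5) (2,6) (3,2) (3,3) (3,4) (3,5) (3,6) (4,2) (4,3) (4,4) (4,5) (4,6) (5,2) (5,3) (5,4) (5,5) (5,6)] -> total=27
Click 2 (2,2) count=2: revealed 0 new [(none)] -> total=27
Click 3 (0,2) count=2: revealed 1 new [(0,2)] -> total=28
Click 4 (2,0) count=2: revealed 1 new [(2,0)] -> total=29

Answer: ..####.
...####
#.#####
..#####
..#####
..#####
.......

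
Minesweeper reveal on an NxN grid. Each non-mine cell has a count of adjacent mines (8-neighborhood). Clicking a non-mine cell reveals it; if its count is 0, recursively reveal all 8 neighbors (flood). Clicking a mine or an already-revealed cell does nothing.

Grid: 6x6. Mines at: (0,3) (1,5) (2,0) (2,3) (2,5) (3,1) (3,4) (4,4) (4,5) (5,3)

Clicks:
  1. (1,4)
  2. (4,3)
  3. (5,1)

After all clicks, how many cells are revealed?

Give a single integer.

Click 1 (1,4) count=4: revealed 1 new [(1,4)] -> total=1
Click 2 (4,3) count=3: revealed 1 new [(4,3)] -> total=2
Click 3 (5,1) count=0: revealed 6 new [(4,0) (4,1) (4,2) (5,0) (5,1) (5,2)] -> total=8

Answer: 8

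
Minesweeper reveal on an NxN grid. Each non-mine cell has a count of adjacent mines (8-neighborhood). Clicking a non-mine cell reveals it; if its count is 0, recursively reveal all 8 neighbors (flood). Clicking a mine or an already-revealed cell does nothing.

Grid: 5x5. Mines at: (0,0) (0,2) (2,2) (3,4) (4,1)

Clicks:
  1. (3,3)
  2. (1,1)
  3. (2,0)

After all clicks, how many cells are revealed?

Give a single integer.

Click 1 (3,3) count=2: revealed 1 new [(3,3)] -> total=1
Click 2 (1,1) count=3: revealed 1 new [(1,1)] -> total=2
Click 3 (2,0) count=0: revealed 5 new [(1,0) (2,0) (2,1) (3,0) (3,1)] -> total=7

Answer: 7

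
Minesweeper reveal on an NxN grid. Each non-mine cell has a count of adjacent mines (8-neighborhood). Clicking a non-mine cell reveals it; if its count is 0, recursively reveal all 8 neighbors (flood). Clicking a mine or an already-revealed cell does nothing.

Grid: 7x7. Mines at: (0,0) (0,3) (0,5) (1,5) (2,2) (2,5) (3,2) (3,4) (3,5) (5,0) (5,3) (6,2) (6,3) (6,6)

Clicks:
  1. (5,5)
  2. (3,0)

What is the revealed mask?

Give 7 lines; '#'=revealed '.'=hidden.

Click 1 (5,5) count=1: revealed 1 new [(5,5)] -> total=1
Click 2 (3,0) count=0: revealed 8 new [(1,0) (1,1) (2,0) (2,1) (3,0) (3,1) (4,0) (4,1)] -> total=9

Answer: .......
##.....
##.....
##.....
##.....
.....#.
.......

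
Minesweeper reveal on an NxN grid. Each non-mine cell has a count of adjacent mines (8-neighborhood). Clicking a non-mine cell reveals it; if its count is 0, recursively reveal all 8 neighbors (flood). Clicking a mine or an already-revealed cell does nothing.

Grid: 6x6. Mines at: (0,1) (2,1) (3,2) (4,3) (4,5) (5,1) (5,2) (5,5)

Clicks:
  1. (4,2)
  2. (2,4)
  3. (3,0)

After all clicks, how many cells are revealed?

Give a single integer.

Click 1 (4,2) count=4: revealed 1 new [(4,2)] -> total=1
Click 2 (2,4) count=0: revealed 15 new [(0,2) (0,3) (0,4) (0,5) (1,2) (1,3) (1,4) (1,5) (2,2) (2,3) (2,4) (2,5) (3,3) (3,4) (3,5)] -> total=16
Click 3 (3,0) count=1: revealed 1 new [(3,0)] -> total=17

Answer: 17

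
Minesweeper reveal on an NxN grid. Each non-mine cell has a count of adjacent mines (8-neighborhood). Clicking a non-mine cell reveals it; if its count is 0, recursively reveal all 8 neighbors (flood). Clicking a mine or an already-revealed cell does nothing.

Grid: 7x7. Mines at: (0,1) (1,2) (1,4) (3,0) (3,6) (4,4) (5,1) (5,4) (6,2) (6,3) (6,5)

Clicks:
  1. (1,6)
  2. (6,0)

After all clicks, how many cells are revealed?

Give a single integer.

Answer: 7

Derivation:
Click 1 (1,6) count=0: revealed 6 new [(0,5) (0,6) (1,5) (1,6) (2,5) (2,6)] -> total=6
Click 2 (6,0) count=1: revealed 1 new [(6,0)] -> total=7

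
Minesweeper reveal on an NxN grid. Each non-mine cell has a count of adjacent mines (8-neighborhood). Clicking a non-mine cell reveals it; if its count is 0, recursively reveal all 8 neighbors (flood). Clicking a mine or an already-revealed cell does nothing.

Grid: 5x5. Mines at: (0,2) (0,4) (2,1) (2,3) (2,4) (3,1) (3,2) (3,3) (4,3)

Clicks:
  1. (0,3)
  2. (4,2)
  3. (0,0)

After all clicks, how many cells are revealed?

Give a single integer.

Answer: 6

Derivation:
Click 1 (0,3) count=2: revealed 1 new [(0,3)] -> total=1
Click 2 (4,2) count=4: revealed 1 new [(4,2)] -> total=2
Click 3 (0,0) count=0: revealed 4 new [(0,0) (0,1) (1,0) (1,1)] -> total=6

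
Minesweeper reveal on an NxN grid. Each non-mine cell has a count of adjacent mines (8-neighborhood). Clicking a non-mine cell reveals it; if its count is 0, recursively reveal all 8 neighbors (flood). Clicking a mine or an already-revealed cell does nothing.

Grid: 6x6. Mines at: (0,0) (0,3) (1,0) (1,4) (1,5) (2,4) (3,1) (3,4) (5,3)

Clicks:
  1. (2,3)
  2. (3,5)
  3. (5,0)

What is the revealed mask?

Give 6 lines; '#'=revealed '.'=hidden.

Click 1 (2,3) count=3: revealed 1 new [(2,3)] -> total=1
Click 2 (3,5) count=2: revealed 1 new [(3,5)] -> total=2
Click 3 (5,0) count=0: revealed 6 new [(4,0) (4,1) (4,2) (5,0) (5,1) (5,2)] -> total=8

Answer: ......
......
...#..
.....#
###...
###...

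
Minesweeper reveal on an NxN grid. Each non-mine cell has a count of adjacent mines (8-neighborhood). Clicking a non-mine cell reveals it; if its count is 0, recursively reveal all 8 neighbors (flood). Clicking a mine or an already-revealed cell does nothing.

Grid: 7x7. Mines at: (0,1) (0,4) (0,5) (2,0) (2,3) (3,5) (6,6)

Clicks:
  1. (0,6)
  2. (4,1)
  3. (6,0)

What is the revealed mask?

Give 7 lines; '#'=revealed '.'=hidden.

Answer: ......#
.......
.......
#####..
######.
######.
######.

Derivation:
Click 1 (0,6) count=1: revealed 1 new [(0,6)] -> total=1
Click 2 (4,1) count=0: revealed 23 new [(3,0) (3,1) (3,2) (3,3) (3,4) (4,0) (4,1) (4,2) (4,3) (4,4) (4,5) (5,0) (5,1) (5,2) (5,3) (5,4) (5,5) (6,0) (6,1) (6,2) (6,3) (6,4) (6,5)] -> total=24
Click 3 (6,0) count=0: revealed 0 new [(none)] -> total=24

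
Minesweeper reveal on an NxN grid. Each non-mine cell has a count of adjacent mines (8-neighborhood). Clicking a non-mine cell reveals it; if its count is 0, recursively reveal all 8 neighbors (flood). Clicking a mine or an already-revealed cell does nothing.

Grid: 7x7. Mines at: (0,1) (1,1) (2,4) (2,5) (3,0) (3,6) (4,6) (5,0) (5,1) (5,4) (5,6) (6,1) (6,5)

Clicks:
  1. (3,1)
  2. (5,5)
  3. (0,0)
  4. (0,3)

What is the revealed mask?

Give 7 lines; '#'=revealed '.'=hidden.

Answer: #.#####
..#####
.......
.#.....
.......
.....#.
.......

Derivation:
Click 1 (3,1) count=1: revealed 1 new [(3,1)] -> total=1
Click 2 (5,5) count=4: revealed 1 new [(5,5)] -> total=2
Click 3 (0,0) count=2: revealed 1 new [(0,0)] -> total=3
Click 4 (0,3) count=0: revealed 10 new [(0,2) (0,3) (0,4) (0,5) (0,6) (1,2) (1,3) (1,4) (1,5) (1,6)] -> total=13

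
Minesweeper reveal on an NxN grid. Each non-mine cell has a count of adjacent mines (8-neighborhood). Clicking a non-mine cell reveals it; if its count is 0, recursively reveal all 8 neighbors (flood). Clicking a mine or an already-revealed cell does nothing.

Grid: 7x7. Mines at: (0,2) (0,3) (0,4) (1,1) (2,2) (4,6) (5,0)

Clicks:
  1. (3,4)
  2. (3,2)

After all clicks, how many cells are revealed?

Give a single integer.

Answer: 33

Derivation:
Click 1 (3,4) count=0: revealed 33 new [(0,5) (0,6) (1,3) (1,4) (1,5) (1,6) (2,3) (2,4) (2,5) (2,6) (3,1) (3,2) (3,3) (3,4) (3,5) (3,6) (4,1) (4,2) (4,3) (4,4) (4,5) (5,1) (5,2) (5,3) (5,4) (5,5) (5,6) (6,1) (6,2) (6,3) (6,4) (6,5) (6,6)] -> total=33
Click 2 (3,2) count=1: revealed 0 new [(none)] -> total=33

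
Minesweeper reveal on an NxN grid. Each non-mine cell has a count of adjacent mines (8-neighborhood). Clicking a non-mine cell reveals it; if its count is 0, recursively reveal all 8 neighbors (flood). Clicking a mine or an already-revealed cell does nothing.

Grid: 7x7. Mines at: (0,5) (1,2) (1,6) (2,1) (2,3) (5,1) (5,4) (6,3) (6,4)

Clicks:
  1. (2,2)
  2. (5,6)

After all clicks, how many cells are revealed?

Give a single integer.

Click 1 (2,2) count=3: revealed 1 new [(2,2)] -> total=1
Click 2 (5,6) count=0: revealed 13 new [(2,4) (2,5) (2,6) (3,4) (3,5) (3,6) (4,4) (4,5) (4,6) (5,5) (5,6) (6,5) (6,6)] -> total=14

Answer: 14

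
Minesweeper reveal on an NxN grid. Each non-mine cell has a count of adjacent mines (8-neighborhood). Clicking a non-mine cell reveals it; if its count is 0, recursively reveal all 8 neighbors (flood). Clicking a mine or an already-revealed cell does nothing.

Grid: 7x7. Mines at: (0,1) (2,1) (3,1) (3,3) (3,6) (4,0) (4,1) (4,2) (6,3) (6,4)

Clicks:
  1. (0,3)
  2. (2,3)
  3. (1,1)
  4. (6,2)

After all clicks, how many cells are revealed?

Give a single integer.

Answer: 17

Derivation:
Click 1 (0,3) count=0: revealed 15 new [(0,2) (0,3) (0,4) (0,5) (0,6) (1,2) (1,3) (1,4) (1,5) (1,6) (2,2) (2,3) (2,4) (2,5) (2,6)] -> total=15
Click 2 (2,3) count=1: revealed 0 new [(none)] -> total=15
Click 3 (1,1) count=2: revealed 1 new [(1,1)] -> total=16
Click 4 (6,2) count=1: revealed 1 new [(6,2)] -> total=17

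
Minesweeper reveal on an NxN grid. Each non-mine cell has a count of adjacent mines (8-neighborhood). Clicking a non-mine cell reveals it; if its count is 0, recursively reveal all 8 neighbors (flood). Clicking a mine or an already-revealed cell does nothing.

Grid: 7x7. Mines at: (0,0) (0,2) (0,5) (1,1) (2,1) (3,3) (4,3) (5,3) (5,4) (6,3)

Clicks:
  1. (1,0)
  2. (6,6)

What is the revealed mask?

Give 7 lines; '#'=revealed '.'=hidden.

Click 1 (1,0) count=3: revealed 1 new [(1,0)] -> total=1
Click 2 (6,6) count=0: revealed 16 new [(1,4) (1,5) (1,6) (2,4) (2,5) (2,6) (3,4) (3,5) (3,6) (4,4) (4,5) (4,6) (5,5) (5,6) (6,5) (6,6)] -> total=17

Answer: .......
#...###
....###
....###
....###
.....##
.....##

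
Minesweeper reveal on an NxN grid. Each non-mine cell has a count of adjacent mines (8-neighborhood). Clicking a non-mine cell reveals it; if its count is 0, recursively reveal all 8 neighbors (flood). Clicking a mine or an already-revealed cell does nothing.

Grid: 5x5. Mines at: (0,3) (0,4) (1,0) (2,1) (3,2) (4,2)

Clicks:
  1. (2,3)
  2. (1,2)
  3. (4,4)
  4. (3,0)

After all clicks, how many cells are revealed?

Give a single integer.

Answer: 10

Derivation:
Click 1 (2,3) count=1: revealed 1 new [(2,3)] -> total=1
Click 2 (1,2) count=2: revealed 1 new [(1,2)] -> total=2
Click 3 (4,4) count=0: revealed 7 new [(1,3) (1,4) (2,4) (3,3) (3,4) (4,3) (4,4)] -> total=9
Click 4 (3,0) count=1: revealed 1 new [(3,0)] -> total=10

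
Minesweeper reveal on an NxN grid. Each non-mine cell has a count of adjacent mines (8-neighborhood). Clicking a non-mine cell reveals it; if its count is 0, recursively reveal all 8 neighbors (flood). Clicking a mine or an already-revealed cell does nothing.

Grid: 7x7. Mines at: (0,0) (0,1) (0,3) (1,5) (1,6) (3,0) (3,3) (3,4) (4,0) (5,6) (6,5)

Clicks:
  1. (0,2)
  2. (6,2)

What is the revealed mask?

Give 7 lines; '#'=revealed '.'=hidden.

Click 1 (0,2) count=2: revealed 1 new [(0,2)] -> total=1
Click 2 (6,2) count=0: revealed 14 new [(4,1) (4,2) (4,3) (4,4) (5,0) (5,1) (5,2) (5,3) (5,4) (6,0) (6,1) (6,2) (6,3) (6,4)] -> total=15

Answer: ..#....
.......
.......
.......
.####..
#####..
#####..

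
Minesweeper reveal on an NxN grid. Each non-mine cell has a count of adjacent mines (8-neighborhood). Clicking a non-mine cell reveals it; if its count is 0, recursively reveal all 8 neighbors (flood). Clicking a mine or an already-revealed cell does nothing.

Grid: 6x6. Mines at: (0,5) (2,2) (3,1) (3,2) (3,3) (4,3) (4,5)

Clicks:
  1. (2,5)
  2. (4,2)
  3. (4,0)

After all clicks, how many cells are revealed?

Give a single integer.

Click 1 (2,5) count=0: revealed 6 new [(1,4) (1,5) (2,4) (2,5) (3,4) (3,5)] -> total=6
Click 2 (4,2) count=4: revealed 1 new [(4,2)] -> total=7
Click 3 (4,0) count=1: revealed 1 new [(4,0)] -> total=8

Answer: 8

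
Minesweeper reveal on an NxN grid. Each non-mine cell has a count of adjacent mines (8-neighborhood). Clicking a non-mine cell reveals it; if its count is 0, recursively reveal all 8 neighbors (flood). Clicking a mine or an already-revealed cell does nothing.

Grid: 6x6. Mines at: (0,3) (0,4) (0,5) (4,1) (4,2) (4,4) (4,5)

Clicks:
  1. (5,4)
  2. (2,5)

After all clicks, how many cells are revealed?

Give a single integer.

Click 1 (5,4) count=2: revealed 1 new [(5,4)] -> total=1
Click 2 (2,5) count=0: revealed 21 new [(0,0) (0,1) (0,2) (1,0) (1,1) (1,2) (1,3) (1,4) (1,5) (2,0) (2,1) (2,2) (2,3) (2,4) (2,5) (3,0) (3,1) (3,2) (3,3) (3,4) (3,5)] -> total=22

Answer: 22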